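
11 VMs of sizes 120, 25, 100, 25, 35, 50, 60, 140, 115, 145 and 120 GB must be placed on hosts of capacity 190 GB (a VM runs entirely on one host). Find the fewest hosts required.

6

Total = 145 + 140 + 120 + 120 + 115 + 100 + 60 + 50 + 35 + 25 + 25 = 935 GB.
Lower bound: ⌈935/190⌉ = 5 hosts.
Also, 6 VMs each exceed 95 GB, and no two of those can share a host, so at least 6 hosts are needed.
A packing using 6 hosts:
  host 1: 145 + 35 = 180
  host 2: 140 + 50 = 190
  host 3: 120 + 60 = 180
  host 4: 120 + 25 + 25 = 170
  host 5: 115 = 115
  host 6: 100 = 100
This matches the lower bound, so 6 is optimal.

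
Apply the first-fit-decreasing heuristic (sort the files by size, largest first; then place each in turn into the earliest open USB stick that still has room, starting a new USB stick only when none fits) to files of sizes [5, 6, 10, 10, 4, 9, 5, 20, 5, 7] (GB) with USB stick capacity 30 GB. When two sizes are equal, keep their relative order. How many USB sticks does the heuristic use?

3

Sorted descending: 20, 10, 10, 9, 7, 6, 5, 5, 5, 4.
  20 → USB stick 1 (new)  [load 20/30]
  10 → USB stick 1  [load 30/30]
  10 → USB stick 2 (new)  [load 10/30]
  9 → USB stick 2  [load 19/30]
  7 → USB stick 2  [load 26/30]
  6 → USB stick 3 (new)  [load 6/30]
  5 → USB stick 3  [load 11/30]
  5 → USB stick 3  [load 16/30]
  5 → USB stick 3  [load 21/30]
  4 → USB stick 2  [load 30/30]
3 USB sticks opened.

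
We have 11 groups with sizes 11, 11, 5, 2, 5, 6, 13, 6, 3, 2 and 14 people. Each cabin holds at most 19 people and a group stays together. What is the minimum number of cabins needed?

5

Total = 14 + 13 + 11 + 11 + 6 + 6 + 5 + 5 + 3 + 2 + 2 = 78 people.
Lower bound: ⌈78/19⌉ = 5 cabins.
A packing using 5 cabins:
  cabin 1: 14 + 5 = 19
  cabin 2: 13 + 6 = 19
  cabin 3: 11 + 6 + 2 = 19
  cabin 4: 11 + 5 + 3 = 19
  cabin 5: 2 = 2
This matches the lower bound, so 5 is optimal.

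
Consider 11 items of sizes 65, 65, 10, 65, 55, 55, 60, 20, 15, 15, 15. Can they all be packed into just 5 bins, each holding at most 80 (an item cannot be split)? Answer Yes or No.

No

Total = 440; ⌈440/80⌉ = 6.
At least 6 bins are required, but only 5 are allowed.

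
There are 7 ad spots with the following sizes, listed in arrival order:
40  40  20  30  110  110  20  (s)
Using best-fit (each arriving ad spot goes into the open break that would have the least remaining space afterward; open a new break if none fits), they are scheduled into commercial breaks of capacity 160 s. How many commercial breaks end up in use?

  40 → break 1 (new)  [load 40/160]
  40 → break 1  [load 80/160]
  20 → break 1  [load 100/160]
  30 → break 1  [load 130/160]
  110 → break 2 (new)  [load 110/160]
  110 → break 3 (new)  [load 110/160]
  20 → break 1  [load 150/160]
3 commercial breaks opened.

3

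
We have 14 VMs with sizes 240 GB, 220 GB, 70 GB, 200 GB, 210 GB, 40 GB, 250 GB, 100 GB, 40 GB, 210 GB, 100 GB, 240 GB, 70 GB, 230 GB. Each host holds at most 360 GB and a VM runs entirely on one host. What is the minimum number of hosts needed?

8

Total = 250 + 240 + 240 + 230 + 220 + 210 + 210 + 200 + 100 + 100 + 70 + 70 + 40 + 40 = 2220 GB.
Lower bound: ⌈2220/360⌉ = 7 hosts.
Also, 8 VMs each exceed 180 GB, and no two of those can share a host, so at least 8 hosts are needed.
A packing using 8 hosts:
  host 1: 250 + 100 = 350
  host 2: 240 + 100 = 340
  host 3: 240 + 70 + 40 = 350
  host 4: 230 + 70 + 40 = 340
  host 5: 220 = 220
  host 6: 210 = 210
  host 7: 210 = 210
  host 8: 200 = 200
This matches the lower bound, so 8 is optimal.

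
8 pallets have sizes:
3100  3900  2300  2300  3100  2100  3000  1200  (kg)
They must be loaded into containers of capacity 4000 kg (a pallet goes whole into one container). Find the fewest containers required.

Total = 3900 + 3100 + 3100 + 3000 + 2300 + 2300 + 2100 + 1200 = 21000 kg.
Lower bound: ⌈21000/4000⌉ = 6 containers.
Also, 7 pallets each exceed 2000 kg, and no two of those can share a container, so at least 7 containers are needed.
A packing using 7 containers:
  container 1: 3900 = 3900
  container 2: 3100 = 3100
  container 3: 3100 = 3100
  container 4: 3000 = 3000
  container 5: 2300 + 1200 = 3500
  container 6: 2300 = 2300
  container 7: 2100 = 2100
This matches the lower bound, so 7 is optimal.

7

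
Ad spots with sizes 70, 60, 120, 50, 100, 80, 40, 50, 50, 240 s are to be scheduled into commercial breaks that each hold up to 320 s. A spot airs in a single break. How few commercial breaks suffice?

Total = 240 + 120 + 100 + 80 + 70 + 60 + 50 + 50 + 50 + 40 = 860 s.
Lower bound: ⌈860/320⌉ = 3 commercial breaks.
A packing using 3 commercial breaks:
  break 1: 240 + 80 = 320
  break 2: 120 + 100 + 70 = 290
  break 3: 60 + 50 + 50 + 50 + 40 = 250
This matches the lower bound, so 3 is optimal.

3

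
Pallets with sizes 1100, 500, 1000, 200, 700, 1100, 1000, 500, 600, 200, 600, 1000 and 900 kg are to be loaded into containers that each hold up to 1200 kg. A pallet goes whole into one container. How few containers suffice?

Total = 1100 + 1100 + 1000 + 1000 + 1000 + 900 + 700 + 600 + 600 + 500 + 500 + 200 + 200 = 9400 kg.
Lower bound: ⌈9400/1200⌉ = 8 containers.
A packing using 9 containers:
  container 1: 1100 = 1100
  container 2: 1100 = 1100
  container 3: 1000 + 200 = 1200
  container 4: 1000 + 200 = 1200
  container 5: 1000 = 1000
  container 6: 900 = 900
  container 7: 700 + 500 = 1200
  container 8: 600 + 600 = 1200
  container 9: 500 = 500
No arrangement into 8 containers stays within capacity, so 9 is optimal.

9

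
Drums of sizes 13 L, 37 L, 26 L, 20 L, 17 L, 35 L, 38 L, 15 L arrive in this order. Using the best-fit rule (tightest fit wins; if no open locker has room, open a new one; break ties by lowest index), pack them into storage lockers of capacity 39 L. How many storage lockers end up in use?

  13 → locker 1 (new)  [load 13/39]
  37 → locker 2 (new)  [load 37/39]
  26 → locker 1  [load 39/39]
  20 → locker 3 (new)  [load 20/39]
  17 → locker 3  [load 37/39]
  35 → locker 4 (new)  [load 35/39]
  38 → locker 5 (new)  [load 38/39]
  15 → locker 6 (new)  [load 15/39]
6 storage lockers opened.

6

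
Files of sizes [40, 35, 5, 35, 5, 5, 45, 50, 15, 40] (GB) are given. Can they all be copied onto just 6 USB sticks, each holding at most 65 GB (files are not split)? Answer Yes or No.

Yes

A valid assignment using 6 USB sticks:
  USB stick 1: 50 + 15 = 65
  USB stick 2: 45 + 5 + 5 + 5 = 60
  USB stick 3: 40 = 40
  USB stick 4: 40 = 40
  USB stick 5: 35 = 35
  USB stick 6: 35 = 35
Every load is within 65 GB, so 6 USB sticks suffice.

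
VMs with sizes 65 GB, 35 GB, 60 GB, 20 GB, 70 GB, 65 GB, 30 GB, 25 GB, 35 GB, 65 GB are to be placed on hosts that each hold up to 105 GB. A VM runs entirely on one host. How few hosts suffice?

5

Total = 70 + 65 + 65 + 65 + 60 + 35 + 35 + 30 + 25 + 20 = 470 GB.
Lower bound: ⌈470/105⌉ = 5 hosts.
A packing using 5 hosts:
  host 1: 70 + 35 = 105
  host 2: 65 + 35 = 100
  host 3: 65 + 30 = 95
  host 4: 65 + 25 = 90
  host 5: 60 + 20 = 80
This matches the lower bound, so 5 is optimal.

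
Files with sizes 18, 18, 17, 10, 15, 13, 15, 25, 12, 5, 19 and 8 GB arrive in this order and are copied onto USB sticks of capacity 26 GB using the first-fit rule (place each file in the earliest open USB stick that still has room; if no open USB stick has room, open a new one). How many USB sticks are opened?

  18 → USB stick 1 (new)  [load 18/26]
  18 → USB stick 2 (new)  [load 18/26]
  17 → USB stick 3 (new)  [load 17/26]
  10 → USB stick 4 (new)  [load 10/26]
  15 → USB stick 4  [load 25/26]
  13 → USB stick 5 (new)  [load 13/26]
  15 → USB stick 6 (new)  [load 15/26]
  25 → USB stick 7 (new)  [load 25/26]
  12 → USB stick 5  [load 25/26]
  5 → USB stick 1  [load 23/26]
  19 → USB stick 8 (new)  [load 19/26]
  8 → USB stick 2  [load 26/26]
8 USB sticks opened.

8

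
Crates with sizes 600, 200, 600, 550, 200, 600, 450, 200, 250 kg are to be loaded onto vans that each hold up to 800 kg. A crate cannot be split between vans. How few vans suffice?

5

Total = 600 + 600 + 600 + 550 + 450 + 250 + 200 + 200 + 200 = 3650 kg.
Lower bound: ⌈3650/800⌉ = 5 vans.
A packing using 5 vans:
  van 1: 600 + 200 = 800
  van 2: 600 + 200 = 800
  van 3: 600 + 200 = 800
  van 4: 550 + 250 = 800
  van 5: 450 = 450
This matches the lower bound, so 5 is optimal.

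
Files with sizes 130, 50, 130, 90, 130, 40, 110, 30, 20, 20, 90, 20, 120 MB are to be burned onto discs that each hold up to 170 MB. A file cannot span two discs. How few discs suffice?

Total = 130 + 130 + 130 + 120 + 110 + 90 + 90 + 50 + 40 + 30 + 20 + 20 + 20 = 980 MB.
Lower bound: ⌈980/170⌉ = 6 discs.
Also, 7 files each exceed 85 MB, and no two of those can share a disc, so at least 7 discs are needed.
A packing using 7 discs:
  disc 1: 130 + 40 = 170
  disc 2: 130 + 30 = 160
  disc 3: 130 + 20 + 20 = 170
  disc 4: 120 + 50 = 170
  disc 5: 110 + 20 = 130
  disc 6: 90 = 90
  disc 7: 90 = 90
This matches the lower bound, so 7 is optimal.

7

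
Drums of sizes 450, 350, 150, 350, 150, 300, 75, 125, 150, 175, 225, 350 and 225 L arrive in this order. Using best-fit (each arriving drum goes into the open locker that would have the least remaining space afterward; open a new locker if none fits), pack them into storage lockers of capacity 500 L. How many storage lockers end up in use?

7

  450 → locker 1 (new)  [load 450/500]
  350 → locker 2 (new)  [load 350/500]
  150 → locker 2  [load 500/500]
  350 → locker 3 (new)  [load 350/500]
  150 → locker 3  [load 500/500]
  300 → locker 4 (new)  [load 300/500]
  75 → locker 4  [load 375/500]
  125 → locker 4  [load 500/500]
  150 → locker 5 (new)  [load 150/500]
  175 → locker 5  [load 325/500]
  225 → locker 6 (new)  [load 225/500]
  350 → locker 7 (new)  [load 350/500]
  225 → locker 6  [load 450/500]
7 storage lockers opened.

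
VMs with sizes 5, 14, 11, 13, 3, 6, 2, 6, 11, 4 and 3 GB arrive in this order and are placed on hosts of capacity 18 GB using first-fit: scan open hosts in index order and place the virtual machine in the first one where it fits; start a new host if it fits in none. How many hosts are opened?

5

  5 → host 1 (new)  [load 5/18]
  14 → host 2 (new)  [load 14/18]
  11 → host 1  [load 16/18]
  13 → host 3 (new)  [load 13/18]
  3 → host 2  [load 17/18]
  6 → host 4 (new)  [load 6/18]
  2 → host 1  [load 18/18]
  6 → host 4  [load 12/18]
  11 → host 5 (new)  [load 11/18]
  4 → host 3  [load 17/18]
  3 → host 4  [load 15/18]
5 hosts opened.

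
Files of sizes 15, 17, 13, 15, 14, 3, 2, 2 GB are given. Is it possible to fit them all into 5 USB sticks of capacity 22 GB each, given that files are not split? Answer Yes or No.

A valid assignment using 5 USB sticks:
  USB stick 1: 17 + 3 + 2 = 22
  USB stick 2: 15 + 2 = 17
  USB stick 3: 15 = 15
  USB stick 4: 14 = 14
  USB stick 5: 13 = 13
Every load is within 22 GB, so 5 USB sticks suffice.

Yes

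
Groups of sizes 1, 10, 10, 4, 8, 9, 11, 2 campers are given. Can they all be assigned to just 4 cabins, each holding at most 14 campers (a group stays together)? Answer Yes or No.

No

Total = 55 campers; ⌈55/14⌉ = 4.
5 groups each exceed half the capacity and cannot share a cabin, forcing at least 5 cabins.
At least 5 cabins are required, but only 4 are allowed.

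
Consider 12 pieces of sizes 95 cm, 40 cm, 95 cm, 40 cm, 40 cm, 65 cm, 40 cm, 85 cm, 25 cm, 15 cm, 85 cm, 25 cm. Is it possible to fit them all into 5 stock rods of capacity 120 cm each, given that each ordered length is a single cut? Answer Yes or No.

Total = 650 cm; ⌈650/120⌉ = 6.
At least 6 stock rods are required, but only 5 are allowed.

No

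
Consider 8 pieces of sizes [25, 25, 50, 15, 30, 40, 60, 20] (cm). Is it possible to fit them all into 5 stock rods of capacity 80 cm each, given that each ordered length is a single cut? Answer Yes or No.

A valid assignment using 4 stock rods:
  stock rod 1: 60 + 20 = 80
  stock rod 2: 50 + 30 = 80
  stock rod 3: 40 + 25 + 15 = 80
  stock rod 4: 25 = 25
That uses only 4 ≤ 5, so 5 stock rods are enough.

Yes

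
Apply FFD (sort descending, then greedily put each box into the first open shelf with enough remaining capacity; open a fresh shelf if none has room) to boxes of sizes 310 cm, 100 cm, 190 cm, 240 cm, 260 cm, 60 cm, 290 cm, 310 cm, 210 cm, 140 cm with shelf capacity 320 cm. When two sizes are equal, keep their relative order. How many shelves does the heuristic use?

Sorted descending: 310, 310, 290, 260, 240, 210, 190, 140, 100, 60.
  310 → shelf 1 (new)  [load 310/320]
  310 → shelf 2 (new)  [load 310/320]
  290 → shelf 3 (new)  [load 290/320]
  260 → shelf 4 (new)  [load 260/320]
  240 → shelf 5 (new)  [load 240/320]
  210 → shelf 6 (new)  [load 210/320]
  190 → shelf 7 (new)  [load 190/320]
  140 → shelf 8 (new)  [load 140/320]
  100 → shelf 6  [load 310/320]
  60 → shelf 4  [load 320/320]
8 shelves opened.

8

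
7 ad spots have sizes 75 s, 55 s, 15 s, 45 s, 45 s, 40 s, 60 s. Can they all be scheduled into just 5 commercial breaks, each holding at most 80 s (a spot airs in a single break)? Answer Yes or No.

No

Total = 335 s; ⌈335/80⌉ = 5.
The bound of 5 does not rule out 5, but exhaustive search shows no assignment into 5 commercial breaks of capacity 80 s exists — the minimum is 6.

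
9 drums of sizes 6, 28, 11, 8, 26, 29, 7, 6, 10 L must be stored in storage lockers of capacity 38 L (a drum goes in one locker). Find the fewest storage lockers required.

4

Total = 29 + 28 + 26 + 11 + 10 + 8 + 7 + 6 + 6 = 131 L.
Lower bound: ⌈131/38⌉ = 4 storage lockers.
A packing using 4 storage lockers:
  locker 1: 29 + 8 = 37
  locker 2: 28 + 10 = 38
  locker 3: 26 + 11 = 37
  locker 4: 7 + 6 + 6 = 19
This matches the lower bound, so 4 is optimal.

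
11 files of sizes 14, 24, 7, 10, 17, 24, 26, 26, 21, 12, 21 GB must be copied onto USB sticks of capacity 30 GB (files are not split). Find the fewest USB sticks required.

Total = 26 + 26 + 24 + 24 + 21 + 21 + 17 + 14 + 12 + 10 + 7 = 202 GB.
Lower bound: ⌈202/30⌉ = 7 USB sticks.
A packing using 8 USB sticks:
  USB stick 1: 26 = 26
  USB stick 2: 26 = 26
  USB stick 3: 24 = 24
  USB stick 4: 24 = 24
  USB stick 5: 21 + 7 = 28
  USB stick 6: 21 = 21
  USB stick 7: 17 + 12 = 29
  USB stick 8: 14 + 10 = 24
No arrangement into 7 USB sticks stays within capacity, so 8 is optimal.

8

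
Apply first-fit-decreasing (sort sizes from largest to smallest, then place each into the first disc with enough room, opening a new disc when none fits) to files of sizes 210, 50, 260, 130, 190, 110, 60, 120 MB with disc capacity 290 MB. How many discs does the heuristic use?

5

Sorted descending: 260, 210, 190, 130, 120, 110, 60, 50.
  260 → disc 1 (new)  [load 260/290]
  210 → disc 2 (new)  [load 210/290]
  190 → disc 3 (new)  [load 190/290]
  130 → disc 4 (new)  [load 130/290]
  120 → disc 4  [load 250/290]
  110 → disc 5 (new)  [load 110/290]
  60 → disc 2  [load 270/290]
  50 → disc 3  [load 240/290]
5 discs opened.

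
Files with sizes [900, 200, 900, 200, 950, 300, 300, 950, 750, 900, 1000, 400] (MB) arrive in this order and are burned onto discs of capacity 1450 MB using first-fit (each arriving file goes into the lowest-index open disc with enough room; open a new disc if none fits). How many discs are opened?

  900 → disc 1 (new)  [load 900/1450]
  200 → disc 1  [load 1100/1450]
  900 → disc 2 (new)  [load 900/1450]
  200 → disc 1  [load 1300/1450]
  950 → disc 3 (new)  [load 950/1450]
  300 → disc 2  [load 1200/1450]
  300 → disc 3  [load 1250/1450]
  950 → disc 4 (new)  [load 950/1450]
  750 → disc 5 (new)  [load 750/1450]
  900 → disc 6 (new)  [load 900/1450]
  1000 → disc 7 (new)  [load 1000/1450]
  400 → disc 4  [load 1350/1450]
7 discs opened.

7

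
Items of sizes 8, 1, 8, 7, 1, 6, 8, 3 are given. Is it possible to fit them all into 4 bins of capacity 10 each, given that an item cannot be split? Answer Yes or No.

Total = 42; ⌈42/10⌉ = 5.
At least 5 bins are required, but only 4 are allowed.

No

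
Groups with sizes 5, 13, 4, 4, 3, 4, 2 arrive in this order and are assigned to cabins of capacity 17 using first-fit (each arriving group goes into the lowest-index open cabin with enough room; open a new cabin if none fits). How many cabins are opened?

  5 → cabin 1 (new)  [load 5/17]
  13 → cabin 2 (new)  [load 13/17]
  4 → cabin 1  [load 9/17]
  4 → cabin 1  [load 13/17]
  3 → cabin 1  [load 16/17]
  4 → cabin 2  [load 17/17]
  2 → cabin 3 (new)  [load 2/17]
3 cabins opened.

3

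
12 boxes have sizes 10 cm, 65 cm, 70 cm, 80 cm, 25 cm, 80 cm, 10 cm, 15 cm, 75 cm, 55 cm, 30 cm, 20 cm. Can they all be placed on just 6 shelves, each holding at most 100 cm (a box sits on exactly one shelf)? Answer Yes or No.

Yes

A valid assignment using 6 shelves:
  shelf 1: 80 + 20 = 100
  shelf 2: 80 + 15 = 95
  shelf 3: 75 + 25 = 100
  shelf 4: 70 + 30 = 100
  shelf 5: 65 + 10 + 10 = 85
  shelf 6: 55 = 55
Every load is within 100 cm, so 6 shelves suffice.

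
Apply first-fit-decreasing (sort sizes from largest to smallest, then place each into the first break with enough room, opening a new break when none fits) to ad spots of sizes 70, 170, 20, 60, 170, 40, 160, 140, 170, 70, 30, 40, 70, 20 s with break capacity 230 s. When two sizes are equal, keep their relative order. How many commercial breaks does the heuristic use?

Sorted descending: 170, 170, 170, 160, 140, 70, 70, 70, 60, 40, 40, 30, 20, 20.
  170 → break 1 (new)  [load 170/230]
  170 → break 2 (new)  [load 170/230]
  170 → break 3 (new)  [load 170/230]
  160 → break 4 (new)  [load 160/230]
  140 → break 5 (new)  [load 140/230]
  70 → break 4  [load 230/230]
  70 → break 5  [load 210/230]
  70 → break 6 (new)  [load 70/230]
  60 → break 1  [load 230/230]
  40 → break 2  [load 210/230]
  40 → break 3  [load 210/230]
  30 → break 6  [load 100/230]
  20 → break 2  [load 230/230]
  20 → break 3  [load 230/230]
6 commercial breaks opened.

6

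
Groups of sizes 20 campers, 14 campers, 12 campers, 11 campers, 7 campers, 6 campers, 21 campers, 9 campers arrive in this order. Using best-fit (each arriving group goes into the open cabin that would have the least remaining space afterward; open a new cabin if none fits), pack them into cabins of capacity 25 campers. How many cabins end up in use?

5

  20 → cabin 1 (new)  [load 20/25]
  14 → cabin 2 (new)  [load 14/25]
  12 → cabin 3 (new)  [load 12/25]
  11 → cabin 2  [load 25/25]
  7 → cabin 3  [load 19/25]
  6 → cabin 3  [load 25/25]
  21 → cabin 4 (new)  [load 21/25]
  9 → cabin 5 (new)  [load 9/25]
5 cabins opened.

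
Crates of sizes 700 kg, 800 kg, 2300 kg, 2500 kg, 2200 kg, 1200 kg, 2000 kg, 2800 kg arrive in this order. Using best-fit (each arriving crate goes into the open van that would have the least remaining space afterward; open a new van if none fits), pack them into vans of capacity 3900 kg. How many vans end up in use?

  700 → van 1 (new)  [load 700/3900]
  800 → van 1  [load 1500/3900]
  2300 → van 1  [load 3800/3900]
  2500 → van 2 (new)  [load 2500/3900]
  2200 → van 3 (new)  [load 2200/3900]
  1200 → van 2  [load 3700/3900]
  2000 → van 4 (new)  [load 2000/3900]
  2800 → van 5 (new)  [load 2800/3900]
5 vans opened.

5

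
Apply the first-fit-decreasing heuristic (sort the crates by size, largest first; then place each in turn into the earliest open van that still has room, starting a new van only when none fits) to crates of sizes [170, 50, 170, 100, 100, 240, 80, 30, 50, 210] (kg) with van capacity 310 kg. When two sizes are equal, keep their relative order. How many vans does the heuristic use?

4

Sorted descending: 240, 210, 170, 170, 100, 100, 80, 50, 50, 30.
  240 → van 1 (new)  [load 240/310]
  210 → van 2 (new)  [load 210/310]
  170 → van 3 (new)  [load 170/310]
  170 → van 4 (new)  [load 170/310]
  100 → van 2  [load 310/310]
  100 → van 3  [load 270/310]
  80 → van 4  [load 250/310]
  50 → van 1  [load 290/310]
  50 → van 4  [load 300/310]
  30 → van 3  [load 300/310]
4 vans opened.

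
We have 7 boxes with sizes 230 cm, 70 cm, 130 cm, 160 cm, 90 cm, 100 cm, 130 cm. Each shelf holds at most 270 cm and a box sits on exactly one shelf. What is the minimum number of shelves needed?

4

Total = 230 + 160 + 130 + 130 + 100 + 90 + 70 = 910 cm.
Lower bound: ⌈910/270⌉ = 4 shelves.
A packing using 4 shelves:
  shelf 1: 230 = 230
  shelf 2: 160 + 100 = 260
  shelf 3: 130 + 130 = 260
  shelf 4: 90 + 70 = 160
This matches the lower bound, so 4 is optimal.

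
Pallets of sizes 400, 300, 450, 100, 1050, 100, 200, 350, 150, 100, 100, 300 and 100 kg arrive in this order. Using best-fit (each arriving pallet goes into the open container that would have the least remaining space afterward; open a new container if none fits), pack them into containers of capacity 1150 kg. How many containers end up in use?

4

  400 → container 1 (new)  [load 400/1150]
  300 → container 1  [load 700/1150]
  450 → container 1  [load 1150/1150]
  100 → container 2 (new)  [load 100/1150]
  1050 → container 2  [load 1150/1150]
  100 → container 3 (new)  [load 100/1150]
  200 → container 3  [load 300/1150]
  350 → container 3  [load 650/1150]
  150 → container 3  [load 800/1150]
  100 → container 3  [load 900/1150]
  100 → container 3  [load 1000/1150]
  300 → container 4 (new)  [load 300/1150]
  100 → container 3  [load 1100/1150]
4 containers opened.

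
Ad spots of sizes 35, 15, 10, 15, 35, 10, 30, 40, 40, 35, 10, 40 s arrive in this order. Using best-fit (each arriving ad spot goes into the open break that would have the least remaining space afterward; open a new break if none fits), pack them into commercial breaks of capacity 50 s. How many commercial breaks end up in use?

8

  35 → break 1 (new)  [load 35/50]
  15 → break 1  [load 50/50]
  10 → break 2 (new)  [load 10/50]
  15 → break 2  [load 25/50]
  35 → break 3 (new)  [load 35/50]
  10 → break 3  [load 45/50]
  30 → break 4 (new)  [load 30/50]
  40 → break 5 (new)  [load 40/50]
  40 → break 6 (new)  [load 40/50]
  35 → break 7 (new)  [load 35/50]
  10 → break 5  [load 50/50]
  40 → break 8 (new)  [load 40/50]
8 commercial breaks opened.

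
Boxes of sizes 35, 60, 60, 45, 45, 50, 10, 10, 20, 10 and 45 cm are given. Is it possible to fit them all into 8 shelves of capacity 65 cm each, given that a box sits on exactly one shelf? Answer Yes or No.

Yes

A valid assignment using 7 shelves:
  shelf 1: 60 = 60
  shelf 2: 60 = 60
  shelf 3: 50 + 10 = 60
  shelf 4: 45 + 20 = 65
  shelf 5: 45 + 10 + 10 = 65
  shelf 6: 45 = 45
  shelf 7: 35 = 35
That uses only 7 ≤ 8, so 8 shelves are enough.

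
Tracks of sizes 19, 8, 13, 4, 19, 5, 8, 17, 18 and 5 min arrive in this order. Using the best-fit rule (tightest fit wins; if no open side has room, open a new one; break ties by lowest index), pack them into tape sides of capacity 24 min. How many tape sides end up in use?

6

  19 → side 1 (new)  [load 19/24]
  8 → side 2 (new)  [load 8/24]
  13 → side 2  [load 21/24]
  4 → side 1  [load 23/24]
  19 → side 3 (new)  [load 19/24]
  5 → side 3  [load 24/24]
  8 → side 4 (new)  [load 8/24]
  17 → side 5 (new)  [load 17/24]
  18 → side 6 (new)  [load 18/24]
  5 → side 6  [load 23/24]
6 tape sides opened.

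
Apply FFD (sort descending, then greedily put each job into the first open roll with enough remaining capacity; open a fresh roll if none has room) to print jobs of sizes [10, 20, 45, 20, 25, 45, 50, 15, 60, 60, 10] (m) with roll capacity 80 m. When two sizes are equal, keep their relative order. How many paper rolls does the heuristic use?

Sorted descending: 60, 60, 50, 45, 45, 25, 20, 20, 15, 10, 10.
  60 → roll 1 (new)  [load 60/80]
  60 → roll 2 (new)  [load 60/80]
  50 → roll 3 (new)  [load 50/80]
  45 → roll 4 (new)  [load 45/80]
  45 → roll 5 (new)  [load 45/80]
  25 → roll 3  [load 75/80]
  20 → roll 1  [load 80/80]
  20 → roll 2  [load 80/80]
  15 → roll 4  [load 60/80]
  10 → roll 4  [load 70/80]
  10 → roll 4  [load 80/80]
5 paper rolls opened.

5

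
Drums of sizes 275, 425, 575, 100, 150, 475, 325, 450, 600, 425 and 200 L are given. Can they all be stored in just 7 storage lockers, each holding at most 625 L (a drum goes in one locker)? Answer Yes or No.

A valid assignment using 7 storage lockers:
  locker 1: 600 = 600
  locker 2: 575 = 575
  locker 3: 475 + 150 = 625
  locker 4: 450 + 100 = 550
  locker 5: 425 + 200 = 625
  locker 6: 425 = 425
  locker 7: 325 + 275 = 600
Every load is within 625 L, so 7 storage lockers suffice.

Yes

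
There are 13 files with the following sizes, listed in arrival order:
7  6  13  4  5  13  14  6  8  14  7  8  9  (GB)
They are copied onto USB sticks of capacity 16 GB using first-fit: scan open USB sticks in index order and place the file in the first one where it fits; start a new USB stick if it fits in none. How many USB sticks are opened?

  7 → USB stick 1 (new)  [load 7/16]
  6 → USB stick 1  [load 13/16]
  13 → USB stick 2 (new)  [load 13/16]
  4 → USB stick 3 (new)  [load 4/16]
  5 → USB stick 3  [load 9/16]
  13 → USB stick 4 (new)  [load 13/16]
  14 → USB stick 5 (new)  [load 14/16]
  6 → USB stick 3  [load 15/16]
  8 → USB stick 6 (new)  [load 8/16]
  14 → USB stick 7 (new)  [load 14/16]
  7 → USB stick 6  [load 15/16]
  8 → USB stick 8 (new)  [load 8/16]
  9 → USB stick 9 (new)  [load 9/16]
9 USB sticks opened.

9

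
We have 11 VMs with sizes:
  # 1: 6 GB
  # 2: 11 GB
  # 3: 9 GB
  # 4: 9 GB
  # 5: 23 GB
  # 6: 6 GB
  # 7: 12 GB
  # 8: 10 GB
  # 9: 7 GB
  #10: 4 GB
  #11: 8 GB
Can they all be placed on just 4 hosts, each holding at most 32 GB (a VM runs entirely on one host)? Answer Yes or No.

A valid assignment using 4 hosts:
  host 1: 23 + 9 = 32
  host 2: 12 + 11 + 9 = 32
  host 3: 10 + 8 + 7 + 6 = 31
  host 4: 6 + 4 = 10
Every load is within 32 GB, so 4 hosts suffice.

Yes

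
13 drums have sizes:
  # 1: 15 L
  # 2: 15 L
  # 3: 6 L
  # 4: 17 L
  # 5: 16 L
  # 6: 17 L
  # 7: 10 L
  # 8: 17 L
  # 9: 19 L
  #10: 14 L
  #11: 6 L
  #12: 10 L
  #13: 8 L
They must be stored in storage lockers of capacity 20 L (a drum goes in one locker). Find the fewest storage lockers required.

10

Total = 19 + 17 + 17 + 17 + 16 + 15 + 15 + 14 + 10 + 10 + 8 + 6 + 6 = 170 L.
Lower bound: ⌈170/20⌉ = 9 storage lockers.
A packing using 10 storage lockers:
  locker 1: 19 = 19
  locker 2: 17 = 17
  locker 3: 17 = 17
  locker 4: 17 = 17
  locker 5: 16 = 16
  locker 6: 15 = 15
  locker 7: 15 = 15
  locker 8: 14 + 6 = 20
  locker 9: 10 + 10 = 20
  locker 10: 8 + 6 = 14
No arrangement into 9 storage lockers stays within capacity, so 10 is optimal.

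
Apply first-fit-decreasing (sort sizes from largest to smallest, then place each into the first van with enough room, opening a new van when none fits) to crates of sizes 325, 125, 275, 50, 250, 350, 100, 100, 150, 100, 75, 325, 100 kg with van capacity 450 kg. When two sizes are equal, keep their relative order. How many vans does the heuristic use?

Sorted descending: 350, 325, 325, 275, 250, 150, 125, 100, 100, 100, 100, 75, 50.
  350 → van 1 (new)  [load 350/450]
  325 → van 2 (new)  [load 325/450]
  325 → van 3 (new)  [load 325/450]
  275 → van 4 (new)  [load 275/450]
  250 → van 5 (new)  [load 250/450]
  150 → van 4  [load 425/450]
  125 → van 2  [load 450/450]
  100 → van 1  [load 450/450]
  100 → van 3  [load 425/450]
  100 → van 5  [load 350/450]
  100 → van 5  [load 450/450]
  75 → van 6 (new)  [load 75/450]
  50 → van 6  [load 125/450]
6 vans opened.

6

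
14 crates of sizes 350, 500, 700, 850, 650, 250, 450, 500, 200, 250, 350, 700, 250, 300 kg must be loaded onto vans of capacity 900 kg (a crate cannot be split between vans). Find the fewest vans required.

Total = 850 + 700 + 700 + 650 + 500 + 500 + 450 + 350 + 350 + 300 + 250 + 250 + 250 + 200 = 6300 kg.
Lower bound: ⌈6300/900⌉ = 7 vans.
A packing using 8 vans:
  van 1: 850 = 850
  van 2: 700 + 200 = 900
  van 3: 700 = 700
  van 4: 650 + 250 = 900
  van 5: 500 + 350 = 850
  van 6: 500 + 350 = 850
  van 7: 450 + 300 = 750
  van 8: 250 + 250 = 500
No arrangement into 7 vans stays within capacity, so 8 is optimal.

8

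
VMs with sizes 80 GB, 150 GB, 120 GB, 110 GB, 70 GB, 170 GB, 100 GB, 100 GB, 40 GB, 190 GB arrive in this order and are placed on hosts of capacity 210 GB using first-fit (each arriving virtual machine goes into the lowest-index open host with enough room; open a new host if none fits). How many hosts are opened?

  80 → host 1 (new)  [load 80/210]
  150 → host 2 (new)  [load 150/210]
  120 → host 1  [load 200/210]
  110 → host 3 (new)  [load 110/210]
  70 → host 3  [load 180/210]
  170 → host 4 (new)  [load 170/210]
  100 → host 5 (new)  [load 100/210]
  100 → host 5  [load 200/210]
  40 → host 2  [load 190/210]
  190 → host 6 (new)  [load 190/210]
6 hosts opened.

6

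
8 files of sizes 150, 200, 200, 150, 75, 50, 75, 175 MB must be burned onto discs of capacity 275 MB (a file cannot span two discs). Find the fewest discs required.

Total = 200 + 200 + 175 + 150 + 150 + 75 + 75 + 50 = 1075 MB.
Lower bound: ⌈1075/275⌉ = 4 discs.
Also, 5 files each exceed 275/2 MB, and no two of those can share a disc, so at least 5 discs are needed.
A packing using 5 discs:
  disc 1: 200 + 75 = 275
  disc 2: 200 + 75 = 275
  disc 3: 175 + 50 = 225
  disc 4: 150 = 150
  disc 5: 150 = 150
This matches the lower bound, so 5 is optimal.

5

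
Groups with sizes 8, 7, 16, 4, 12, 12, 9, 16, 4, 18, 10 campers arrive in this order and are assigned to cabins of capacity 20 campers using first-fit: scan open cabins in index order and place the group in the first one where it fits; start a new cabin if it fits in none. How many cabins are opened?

  8 → cabin 1 (new)  [load 8/20]
  7 → cabin 1  [load 15/20]
  16 → cabin 2 (new)  [load 16/20]
  4 → cabin 1  [load 19/20]
  12 → cabin 3 (new)  [load 12/20]
  12 → cabin 4 (new)  [load 12/20]
  9 → cabin 5 (new)  [load 9/20]
  16 → cabin 6 (new)  [load 16/20]
  4 → cabin 2  [load 20/20]
  18 → cabin 7 (new)  [load 18/20]
  10 → cabin 5  [load 19/20]
7 cabins opened.

7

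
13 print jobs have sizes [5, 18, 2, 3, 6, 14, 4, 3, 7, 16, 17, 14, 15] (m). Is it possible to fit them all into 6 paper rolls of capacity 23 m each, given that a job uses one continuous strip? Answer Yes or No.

A valid assignment using 6 paper rolls:
  roll 1: 18 + 5 = 23
  roll 2: 17 + 6 = 23
  roll 3: 16 + 7 = 23
  roll 4: 15 + 4 + 3 = 22
  roll 5: 14 + 3 + 2 = 19
  roll 6: 14 = 14
Every load is within 23 m, so 6 paper rolls suffice.

Yes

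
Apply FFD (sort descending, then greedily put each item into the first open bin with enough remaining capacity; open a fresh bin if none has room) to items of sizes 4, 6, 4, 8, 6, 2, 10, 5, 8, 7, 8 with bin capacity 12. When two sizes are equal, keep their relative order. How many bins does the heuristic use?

6

Sorted descending: 10, 8, 8, 8, 7, 6, 6, 5, 4, 4, 2.
  10 → bin 1 (new)  [load 10/12]
  8 → bin 2 (new)  [load 8/12]
  8 → bin 3 (new)  [load 8/12]
  8 → bin 4 (new)  [load 8/12]
  7 → bin 5 (new)  [load 7/12]
  6 → bin 6 (new)  [load 6/12]
  6 → bin 6  [load 12/12]
  5 → bin 5  [load 12/12]
  4 → bin 2  [load 12/12]
  4 → bin 3  [load 12/12]
  2 → bin 1  [load 12/12]
6 bins opened.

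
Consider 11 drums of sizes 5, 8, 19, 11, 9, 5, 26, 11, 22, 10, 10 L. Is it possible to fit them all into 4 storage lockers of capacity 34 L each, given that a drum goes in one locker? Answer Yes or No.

Total = 136 L; ⌈136/34⌉ = 4.
The bound of 4 does not rule out 4, but exhaustive search shows no assignment into 4 storage lockers of capacity 34 L exists — the minimum is 5.

No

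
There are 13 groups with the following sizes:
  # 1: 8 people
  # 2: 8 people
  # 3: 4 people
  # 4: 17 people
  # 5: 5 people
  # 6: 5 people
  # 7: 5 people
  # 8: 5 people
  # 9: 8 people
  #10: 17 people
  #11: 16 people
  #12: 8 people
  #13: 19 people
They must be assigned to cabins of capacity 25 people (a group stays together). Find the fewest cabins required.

Total = 19 + 17 + 17 + 16 + 8 + 8 + 8 + 8 + 5 + 5 + 5 + 5 + 4 = 125 people.
Lower bound: ⌈125/25⌉ = 5 cabins.
A packing using 6 cabins:
  cabin 1: 19 + 5 = 24
  cabin 2: 17 + 8 = 25
  cabin 3: 17 + 8 = 25
  cabin 4: 16 + 8 = 24
  cabin 5: 8 + 5 + 5 + 5 = 23
  cabin 6: 4 = 4
No arrangement into 5 cabins stays within capacity, so 6 is optimal.

6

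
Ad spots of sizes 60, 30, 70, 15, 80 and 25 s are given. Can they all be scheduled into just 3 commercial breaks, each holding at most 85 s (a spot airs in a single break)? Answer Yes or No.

Total = 280 s; ⌈280/85⌉ = 4.
At least 4 commercial breaks are required, but only 3 are allowed.

No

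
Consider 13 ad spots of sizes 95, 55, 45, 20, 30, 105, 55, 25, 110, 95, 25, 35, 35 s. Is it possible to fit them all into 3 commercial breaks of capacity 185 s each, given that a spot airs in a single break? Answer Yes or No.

Total = 730 s; ⌈730/185⌉ = 4.
At least 4 commercial breaks are required, but only 3 are allowed.

No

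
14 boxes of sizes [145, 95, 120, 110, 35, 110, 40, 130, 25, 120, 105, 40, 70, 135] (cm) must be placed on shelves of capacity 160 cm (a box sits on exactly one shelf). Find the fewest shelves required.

10

Total = 145 + 135 + 130 + 120 + 120 + 110 + 110 + 105 + 95 + 70 + 40 + 40 + 35 + 25 = 1280 cm.
Lower bound: ⌈1280/160⌉ = 8 shelves.
Also, 9 boxes each exceed 80 cm, and no two of those can share a shelf, so at least 9 shelves are needed.
A packing using 10 shelves:
  shelf 1: 145 = 145
  shelf 2: 135 + 25 = 160
  shelf 3: 130 = 130
  shelf 4: 120 + 40 = 160
  shelf 5: 120 + 40 = 160
  shelf 6: 110 + 35 = 145
  shelf 7: 110 = 110
  shelf 8: 105 = 105
  shelf 9: 95 = 95
  shelf 10: 70 = 70
No arrangement into 9 shelves stays within capacity, so 10 is optimal.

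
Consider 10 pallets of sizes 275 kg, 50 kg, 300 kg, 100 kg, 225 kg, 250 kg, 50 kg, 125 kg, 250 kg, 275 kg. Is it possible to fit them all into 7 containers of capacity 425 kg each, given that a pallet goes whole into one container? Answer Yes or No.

A valid assignment using 6 containers:
  container 1: 300 + 125 = 425
  container 2: 275 + 100 + 50 = 425
  container 3: 275 + 50 = 325
  container 4: 250 = 250
  container 5: 250 = 250
  container 6: 225 = 225
That uses only 6 ≤ 7, so 7 containers are enough.

Yes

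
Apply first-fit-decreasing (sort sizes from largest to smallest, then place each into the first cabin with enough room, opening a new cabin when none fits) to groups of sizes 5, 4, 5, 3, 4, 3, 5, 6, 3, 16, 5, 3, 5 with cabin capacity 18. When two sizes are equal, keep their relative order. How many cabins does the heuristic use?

Sorted descending: 16, 6, 5, 5, 5, 5, 5, 4, 4, 3, 3, 3, 3.
  16 → cabin 1 (new)  [load 16/18]
  6 → cabin 2 (new)  [load 6/18]
  5 → cabin 2  [load 11/18]
  5 → cabin 2  [load 16/18]
  5 → cabin 3 (new)  [load 5/18]
  5 → cabin 3  [load 10/18]
  5 → cabin 3  [load 15/18]
  4 → cabin 4 (new)  [load 4/18]
  4 → cabin 4  [load 8/18]
  3 → cabin 3  [load 18/18]
  3 → cabin 4  [load 11/18]
  3 → cabin 4  [load 14/18]
  3 → cabin 4  [load 17/18]
4 cabins opened.

4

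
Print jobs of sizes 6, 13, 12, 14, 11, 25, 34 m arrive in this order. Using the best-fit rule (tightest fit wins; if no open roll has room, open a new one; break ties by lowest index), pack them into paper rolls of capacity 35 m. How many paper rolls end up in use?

  6 → roll 1 (new)  [load 6/35]
  13 → roll 1  [load 19/35]
  12 → roll 1  [load 31/35]
  14 → roll 2 (new)  [load 14/35]
  11 → roll 2  [load 25/35]
  25 → roll 3 (new)  [load 25/35]
  34 → roll 4 (new)  [load 34/35]
4 paper rolls opened.

4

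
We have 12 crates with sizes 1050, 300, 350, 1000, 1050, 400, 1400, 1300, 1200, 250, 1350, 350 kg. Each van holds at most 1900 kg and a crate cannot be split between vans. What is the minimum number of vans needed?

Total = 1400 + 1350 + 1300 + 1200 + 1050 + 1050 + 1000 + 400 + 350 + 350 + 300 + 250 = 10000 kg.
Lower bound: ⌈10000/1900⌉ = 6 vans.
Also, 7 crates each exceed 950 kg, and no two of those can share a van, so at least 7 vans are needed.
A packing using 7 vans:
  van 1: 1400 + 400 = 1800
  van 2: 1350 + 350 = 1700
  van 3: 1300 + 350 + 250 = 1900
  van 4: 1200 + 300 = 1500
  van 5: 1050 = 1050
  van 6: 1050 = 1050
  van 7: 1000 = 1000
This matches the lower bound, so 7 is optimal.

7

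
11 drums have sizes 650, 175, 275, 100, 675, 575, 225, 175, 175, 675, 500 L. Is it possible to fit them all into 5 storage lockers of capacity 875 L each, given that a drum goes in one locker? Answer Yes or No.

Yes

A valid assignment using 5 storage lockers:
  locker 1: 675 + 175 = 850
  locker 2: 675 + 175 = 850
  locker 3: 650 + 225 = 875
  locker 4: 575 + 275 = 850
  locker 5: 500 + 175 + 100 = 775
Every load is within 875 L, so 5 storage lockers suffice.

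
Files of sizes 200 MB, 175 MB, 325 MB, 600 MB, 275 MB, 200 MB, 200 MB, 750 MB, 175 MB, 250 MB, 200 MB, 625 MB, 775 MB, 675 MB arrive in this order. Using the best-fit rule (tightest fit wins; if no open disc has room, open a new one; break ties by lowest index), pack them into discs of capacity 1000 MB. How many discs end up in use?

7

  200 → disc 1 (new)  [load 200/1000]
  175 → disc 1  [load 375/1000]
  325 → disc 1  [load 700/1000]
  600 → disc 2 (new)  [load 600/1000]
  275 → disc 1  [load 975/1000]
  200 → disc 2  [load 800/1000]
  200 → disc 2  [load 1000/1000]
  750 → disc 3 (new)  [load 750/1000]
  175 → disc 3  [load 925/1000]
  250 → disc 4 (new)  [load 250/1000]
  200 → disc 4  [load 450/1000]
  625 → disc 5 (new)  [load 625/1000]
  775 → disc 6 (new)  [load 775/1000]
  675 → disc 7 (new)  [load 675/1000]
7 discs opened.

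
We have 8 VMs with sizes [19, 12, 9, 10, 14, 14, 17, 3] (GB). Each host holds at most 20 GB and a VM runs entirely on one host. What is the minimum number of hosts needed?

6

Total = 19 + 17 + 14 + 14 + 12 + 10 + 9 + 3 = 98 GB.
Lower bound: ⌈98/20⌉ = 5 hosts.
A packing using 6 hosts:
  host 1: 19 = 19
  host 2: 17 + 3 = 20
  host 3: 14 = 14
  host 4: 14 = 14
  host 5: 12 = 12
  host 6: 10 + 9 = 19
No arrangement into 5 hosts stays within capacity, so 6 is optimal.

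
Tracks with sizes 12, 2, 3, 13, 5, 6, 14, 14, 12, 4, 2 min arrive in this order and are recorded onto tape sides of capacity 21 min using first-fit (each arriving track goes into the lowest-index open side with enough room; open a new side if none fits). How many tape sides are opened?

5

  12 → side 1 (new)  [load 12/21]
  2 → side 1  [load 14/21]
  3 → side 1  [load 17/21]
  13 → side 2 (new)  [load 13/21]
  5 → side 2  [load 18/21]
  6 → side 3 (new)  [load 6/21]
  14 → side 3  [load 20/21]
  14 → side 4 (new)  [load 14/21]
  12 → side 5 (new)  [load 12/21]
  4 → side 1  [load 21/21]
  2 → side 2  [load 20/21]
5 tape sides opened.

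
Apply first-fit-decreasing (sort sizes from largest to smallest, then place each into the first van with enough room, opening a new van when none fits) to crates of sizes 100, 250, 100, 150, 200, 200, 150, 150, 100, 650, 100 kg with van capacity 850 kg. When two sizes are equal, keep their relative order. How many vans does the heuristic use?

3

Sorted descending: 650, 250, 200, 200, 150, 150, 150, 100, 100, 100, 100.
  650 → van 1 (new)  [load 650/850]
  250 → van 2 (new)  [load 250/850]
  200 → van 1  [load 850/850]
  200 → van 2  [load 450/850]
  150 → van 2  [load 600/850]
  150 → van 2  [load 750/850]
  150 → van 3 (new)  [load 150/850]
  100 → van 2  [load 850/850]
  100 → van 3  [load 250/850]
  100 → van 3  [load 350/850]
  100 → van 3  [load 450/850]
3 vans opened.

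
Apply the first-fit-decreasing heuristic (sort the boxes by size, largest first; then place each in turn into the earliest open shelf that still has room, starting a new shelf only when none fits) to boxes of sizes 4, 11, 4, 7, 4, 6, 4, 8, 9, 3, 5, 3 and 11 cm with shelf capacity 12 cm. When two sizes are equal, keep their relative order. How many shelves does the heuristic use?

Sorted descending: 11, 11, 9, 8, 7, 6, 5, 4, 4, 4, 4, 3, 3.
  11 → shelf 1 (new)  [load 11/12]
  11 → shelf 2 (new)  [load 11/12]
  9 → shelf 3 (new)  [load 9/12]
  8 → shelf 4 (new)  [load 8/12]
  7 → shelf 5 (new)  [load 7/12]
  6 → shelf 6 (new)  [load 6/12]
  5 → shelf 5  [load 12/12]
  4 → shelf 4  [load 12/12]
  4 → shelf 6  [load 10/12]
  4 → shelf 7 (new)  [load 4/12]
  4 → shelf 7  [load 8/12]
  3 → shelf 3  [load 12/12]
  3 → shelf 7  [load 11/12]
7 shelves opened.

7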